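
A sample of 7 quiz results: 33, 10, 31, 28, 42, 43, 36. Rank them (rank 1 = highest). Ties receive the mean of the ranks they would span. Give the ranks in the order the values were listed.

4, 7, 5, 6, 2, 1, 3

Sorted (descending): 43, 42, 36, 33, 31, 28, 10
No ties — each value takes its position as its rank.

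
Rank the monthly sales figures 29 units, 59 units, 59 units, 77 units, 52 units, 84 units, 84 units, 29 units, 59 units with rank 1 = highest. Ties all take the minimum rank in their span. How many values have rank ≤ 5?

Sorted (descending): 84, 84, 77, 59, 59, 59, 52, 29, 29
The 2 values of 84 occupy positions 1–2 → each gets rank 1.
The 3 values of 59 occupy positions 4–6 → each gets rank 4.
The 2 values of 29 occupy positions 8–9 → each gets rank 8.
Ranks ≤ 5: {1, 1, 3, 4, 4, 4} → 6 values.

6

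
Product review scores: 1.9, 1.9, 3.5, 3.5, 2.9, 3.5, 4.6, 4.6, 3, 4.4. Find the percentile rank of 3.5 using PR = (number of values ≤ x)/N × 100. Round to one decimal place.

N = 10.
Strictly below 3.5: 4. Equal to 3.5: 3.
PR = 7/10 × 100 = 70.0

70.0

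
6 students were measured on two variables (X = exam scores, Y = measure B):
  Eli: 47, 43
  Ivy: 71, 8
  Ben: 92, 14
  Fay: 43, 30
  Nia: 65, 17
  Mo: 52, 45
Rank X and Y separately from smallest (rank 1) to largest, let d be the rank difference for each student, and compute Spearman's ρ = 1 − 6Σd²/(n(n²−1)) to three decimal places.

Ranks of variable 1: 2, 5, 6, 1, 4, 3
Ranks of variable 2: 5, 1, 2, 4, 3, 6
d = r₁ − r₂: -3, 4, 4, -3, 1, -3
d²: 9, 16, 16, 9, 1, 9; Σd² = 60
ρ = 1 − 6·60/(6·35) = 1 − 360/210 = -0.714

-0.714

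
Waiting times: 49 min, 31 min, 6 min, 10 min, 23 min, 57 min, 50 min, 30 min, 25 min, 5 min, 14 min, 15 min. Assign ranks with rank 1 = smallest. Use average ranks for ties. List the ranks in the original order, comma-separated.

Sorted (ascending): 5, 6, 10, 14, 15, 23, 25, 30, 31, 49, 50, 57
No ties — each value takes its position as its rank.

10, 9, 2, 3, 6, 12, 11, 8, 7, 1, 4, 5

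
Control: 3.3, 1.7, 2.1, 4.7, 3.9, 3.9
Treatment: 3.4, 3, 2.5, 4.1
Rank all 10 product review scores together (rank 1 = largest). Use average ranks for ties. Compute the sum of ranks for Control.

33

Sorted (descending): 4.7, 4.1, 3.9, 3.9, 3.4, 3.3, 3, 2.5, 2.1, 1.7
The 2 values of 3.9 occupy positions 3–4 → average rank (3+4)/2 = 3.5.
Control values → pooled ranks: 3.3→6, 1.7→10, 2.1→9, 4.7→1, 3.9→3.5, 3.9→3.5
Rank sum = 6 + 10 + 9 + 1 + 3.5 + 3.5 = 33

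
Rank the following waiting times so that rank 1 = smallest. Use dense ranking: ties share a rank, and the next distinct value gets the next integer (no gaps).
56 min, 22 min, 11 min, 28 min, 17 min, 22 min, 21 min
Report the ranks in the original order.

6, 4, 1, 5, 2, 4, 3

Sorted (ascending): 11, 17, 21, 22, 22, 28, 56
The 2 values of 22 share dense rank 4.
Remaining distinct values take the next consecutive integers.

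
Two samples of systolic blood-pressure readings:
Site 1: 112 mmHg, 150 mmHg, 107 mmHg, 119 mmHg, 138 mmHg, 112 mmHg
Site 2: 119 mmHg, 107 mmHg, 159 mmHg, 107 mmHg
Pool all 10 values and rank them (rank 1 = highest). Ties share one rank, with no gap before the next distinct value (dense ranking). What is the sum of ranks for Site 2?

17

Sorted (descending): 159, 150, 138, 119, 119, 112, 112, 107, 107, 107
The 2 values of 119 share dense rank 4.
The 2 values of 112 share dense rank 5.
The 3 values of 107 share dense rank 6.
Remaining distinct values take the next consecutive integers.
Site 2 values → pooled ranks: 119→4, 107→6, 159→1, 107→6
Rank sum = 4 + 6 + 1 + 6 = 17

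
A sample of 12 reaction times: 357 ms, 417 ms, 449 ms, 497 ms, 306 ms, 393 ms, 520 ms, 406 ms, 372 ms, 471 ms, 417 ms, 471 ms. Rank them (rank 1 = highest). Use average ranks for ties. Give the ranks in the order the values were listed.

Sorted (descending): 520, 497, 471, 471, 449, 417, 417, 406, 393, 372, 357, 306
The 2 values of 471 occupy positions 3–4 → average rank (3+4)/2 = 3.5.
The 2 values of 417 occupy positions 6–7 → average rank (6+7)/2 = 6.5.

11, 6.5, 5, 2, 12, 9, 1, 8, 10, 3.5, 6.5, 3.5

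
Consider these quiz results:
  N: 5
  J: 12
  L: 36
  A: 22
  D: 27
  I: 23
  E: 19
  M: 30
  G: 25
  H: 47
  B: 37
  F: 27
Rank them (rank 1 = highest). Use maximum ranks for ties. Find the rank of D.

Sorted (descending): 47, 37, 36, 30, 27, 27, 25, 23, 22, 19, 12, 5
The 2 values of 27 occupy positions 5–6 → each gets rank 6.
D has value 27 → rank 6.

6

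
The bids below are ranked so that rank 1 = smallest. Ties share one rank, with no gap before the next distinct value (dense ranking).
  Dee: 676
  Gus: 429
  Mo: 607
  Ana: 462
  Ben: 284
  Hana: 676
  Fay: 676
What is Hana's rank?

Sorted (ascending): 284, 429, 462, 607, 676, 676, 676
The 3 values of 676 share dense rank 5.
Remaining distinct values take the next consecutive integers.
Hana has value 676 → rank 5.

5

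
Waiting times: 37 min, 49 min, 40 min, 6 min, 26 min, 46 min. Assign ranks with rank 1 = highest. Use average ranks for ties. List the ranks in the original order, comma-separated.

Sorted (descending): 49, 46, 40, 37, 26, 6
No ties — each value takes its position as its rank.

4, 1, 3, 6, 5, 2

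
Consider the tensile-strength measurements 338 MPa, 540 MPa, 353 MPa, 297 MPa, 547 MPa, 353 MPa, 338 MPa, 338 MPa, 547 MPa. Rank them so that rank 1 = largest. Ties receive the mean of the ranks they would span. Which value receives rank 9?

297

Sorted (descending): 547, 547, 540, 353, 353, 338, 338, 338, 297
The 2 values of 547 occupy positions 1–2 → average rank (1+2)/2 = 1.5.
The 2 values of 353 occupy positions 4–5 → average rank (4+5)/2 = 4.5.
The 3 values of 338 occupy positions 6–8 → average rank 7.
Rank 9 → value 297.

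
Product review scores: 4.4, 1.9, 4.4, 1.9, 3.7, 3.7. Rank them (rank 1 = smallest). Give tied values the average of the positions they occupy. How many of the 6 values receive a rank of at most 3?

Sorted (ascending): 1.9, 1.9, 3.7, 3.7, 4.4, 4.4
The 2 values of 1.9 occupy positions 1–2 → average rank (1+2)/2 = 1.5.
The 2 values of 3.7 occupy positions 3–4 → average rank (3+4)/2 = 3.5.
The 2 values of 4.4 occupy positions 5–6 → average rank (5+6)/2 = 5.5.
Ranks ≤ 3: {1.5, 1.5} → 2 values.

2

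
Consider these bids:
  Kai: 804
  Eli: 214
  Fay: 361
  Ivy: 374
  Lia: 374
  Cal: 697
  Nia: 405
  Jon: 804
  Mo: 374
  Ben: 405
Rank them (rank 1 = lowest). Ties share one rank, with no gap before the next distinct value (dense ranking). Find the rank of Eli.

1

Sorted (ascending): 214, 361, 374, 374, 374, 405, 405, 697, 804, 804
The 3 values of 374 share dense rank 3.
The 2 values of 405 share dense rank 4.
The 2 values of 804 share dense rank 6.
Remaining distinct values take the next consecutive integers.
Eli has value 214 → rank 1.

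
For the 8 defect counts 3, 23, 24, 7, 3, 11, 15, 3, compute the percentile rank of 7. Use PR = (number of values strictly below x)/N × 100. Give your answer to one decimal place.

N = 8.
Strictly below 7: 3. Equal to 7: 1.
PR = 3/8 × 100 = 37.5

37.5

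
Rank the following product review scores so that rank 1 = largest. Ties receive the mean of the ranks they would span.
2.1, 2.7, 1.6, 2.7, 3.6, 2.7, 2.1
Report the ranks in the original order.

5.5, 3, 7, 3, 1, 3, 5.5

Sorted (descending): 3.6, 2.7, 2.7, 2.7, 2.1, 2.1, 1.6
The 3 values of 2.7 occupy positions 2–4 → average rank 3.
The 2 values of 2.1 occupy positions 5–6 → average rank (5+6)/2 = 5.5.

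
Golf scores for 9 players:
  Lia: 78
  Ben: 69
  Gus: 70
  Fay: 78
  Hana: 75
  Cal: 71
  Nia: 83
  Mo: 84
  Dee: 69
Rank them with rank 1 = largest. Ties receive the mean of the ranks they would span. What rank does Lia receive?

Sorted (descending): 84, 83, 78, 78, 75, 71, 70, 69, 69
The 2 values of 78 occupy positions 3–4 → average rank (3+4)/2 = 3.5.
The 2 values of 69 occupy positions 8–9 → average rank (8+9)/2 = 8.5.
Lia has value 78 → rank 3.5.

3.5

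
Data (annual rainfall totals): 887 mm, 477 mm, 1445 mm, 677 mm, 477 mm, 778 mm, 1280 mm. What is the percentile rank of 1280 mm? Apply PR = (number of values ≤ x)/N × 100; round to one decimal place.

N = 7.
Strictly below 1280: 5. Equal to 1280: 1.
PR = 6/7 × 100 = 85.7

85.7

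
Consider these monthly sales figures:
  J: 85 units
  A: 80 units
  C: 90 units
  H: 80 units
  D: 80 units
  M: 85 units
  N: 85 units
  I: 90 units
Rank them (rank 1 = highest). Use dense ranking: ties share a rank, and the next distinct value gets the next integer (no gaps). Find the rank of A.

3

Sorted (descending): 90, 90, 85, 85, 85, 80, 80, 80
The 2 values of 90 share dense rank 1.
The 3 values of 85 share dense rank 2.
The 3 values of 80 share dense rank 3.
A has value 80 units → rank 3.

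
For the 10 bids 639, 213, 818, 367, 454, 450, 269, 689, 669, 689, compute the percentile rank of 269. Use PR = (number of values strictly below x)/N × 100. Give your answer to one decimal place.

N = 10.
Strictly below 269: 1. Equal to 269: 1.
PR = 1/10 × 100 = 10.0

10.0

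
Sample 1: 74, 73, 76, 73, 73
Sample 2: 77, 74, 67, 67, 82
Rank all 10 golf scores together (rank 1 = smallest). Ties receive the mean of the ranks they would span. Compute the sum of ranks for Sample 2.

Sorted (ascending): 67, 67, 73, 73, 73, 74, 74, 76, 77, 82
The 2 values of 67 occupy positions 1–2 → average rank (1+2)/2 = 1.5.
The 3 values of 73 occupy positions 3–5 → average rank 4.
The 2 values of 74 occupy positions 6–7 → average rank (6+7)/2 = 6.5.
Sample 2 values → pooled ranks: 77→9, 74→6.5, 67→1.5, 67→1.5, 82→10
Rank sum = 9 + 6.5 + 1.5 + 1.5 + 10 = 28.5

28.5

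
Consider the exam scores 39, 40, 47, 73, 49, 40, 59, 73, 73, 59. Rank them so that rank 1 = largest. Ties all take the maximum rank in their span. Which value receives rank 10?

Sorted (descending): 73, 73, 73, 59, 59, 49, 47, 40, 40, 39
The 3 values of 73 occupy positions 1–3 → each gets rank 3.
The 2 values of 59 occupy positions 4–5 → each gets rank 5.
The 2 values of 40 occupy positions 8–9 → each gets rank 9.
Rank 10 → value 39.

39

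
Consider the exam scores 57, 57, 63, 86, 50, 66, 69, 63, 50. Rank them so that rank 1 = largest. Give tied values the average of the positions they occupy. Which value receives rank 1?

86

Sorted (descending): 86, 69, 66, 63, 63, 57, 57, 50, 50
The 2 values of 63 occupy positions 4–5 → average rank (4+5)/2 = 4.5.
The 2 values of 57 occupy positions 6–7 → average rank (6+7)/2 = 6.5.
The 2 values of 50 occupy positions 8–9 → average rank (8+9)/2 = 8.5.
Rank 1 → value 86.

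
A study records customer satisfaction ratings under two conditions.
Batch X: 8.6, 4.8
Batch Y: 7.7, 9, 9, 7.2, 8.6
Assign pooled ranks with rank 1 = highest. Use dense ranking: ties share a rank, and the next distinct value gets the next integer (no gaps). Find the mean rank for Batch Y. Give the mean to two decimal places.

Sorted (descending): 9, 9, 8.6, 8.6, 7.7, 7.2, 4.8
The 2 values of 9 share dense rank 1.
The 2 values of 8.6 share dense rank 2.
Remaining distinct values take the next consecutive integers.
Batch Y values → pooled ranks: 7.7→3, 9→1, 9→1, 7.2→4, 8.6→2
Mean rank = (3 + 1 + 1 + 4 + 2) / 5 = 2.20

2.20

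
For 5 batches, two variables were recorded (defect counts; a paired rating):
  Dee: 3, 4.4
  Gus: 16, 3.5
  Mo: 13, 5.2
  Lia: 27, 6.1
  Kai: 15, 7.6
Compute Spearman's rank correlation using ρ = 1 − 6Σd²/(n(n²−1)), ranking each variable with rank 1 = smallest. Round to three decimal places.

0.200

Ranks of variable 1: 1, 4, 2, 5, 3
Ranks of variable 2: 2, 1, 3, 4, 5
d = r₁ − r₂: -1, 3, -1, 1, -2
d²: 1, 9, 1, 1, 4; Σd² = 16
ρ = 1 − 6·16/(5·24) = 1 − 96/120 = 0.200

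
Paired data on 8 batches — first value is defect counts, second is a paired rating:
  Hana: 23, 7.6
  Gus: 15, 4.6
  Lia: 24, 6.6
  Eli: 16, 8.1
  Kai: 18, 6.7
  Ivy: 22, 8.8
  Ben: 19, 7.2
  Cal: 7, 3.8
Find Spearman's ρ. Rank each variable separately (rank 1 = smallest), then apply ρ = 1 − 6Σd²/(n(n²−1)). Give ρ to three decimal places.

0.452

Ranks of variable 1: 7, 2, 8, 3, 4, 6, 5, 1
Ranks of variable 2: 6, 2, 3, 7, 4, 8, 5, 1
d = r₁ − r₂: 1, 0, 5, -4, 0, -2, 0, 0
d²: 1, 0, 25, 16, 0, 4, 0, 0; Σd² = 46
ρ = 1 − 6·46/(8·63) = 1 − 276/504 = 0.452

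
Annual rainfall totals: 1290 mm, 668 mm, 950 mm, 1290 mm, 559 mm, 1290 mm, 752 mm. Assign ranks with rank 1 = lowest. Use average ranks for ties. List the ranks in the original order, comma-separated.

Sorted (ascending): 559, 668, 752, 950, 1290, 1290, 1290
The 3 values of 1290 occupy positions 5–7 → average rank 6.

6, 2, 4, 6, 1, 6, 3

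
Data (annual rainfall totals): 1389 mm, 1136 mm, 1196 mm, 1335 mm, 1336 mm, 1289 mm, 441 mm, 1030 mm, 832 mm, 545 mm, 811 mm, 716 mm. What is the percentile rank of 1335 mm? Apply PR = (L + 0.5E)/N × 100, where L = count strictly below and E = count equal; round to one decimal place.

79.2

N = 12.
Strictly below 1335: 9. Equal to 1335: 1.
PR = (9 + 0.5·1)/12 × 100 = 79.2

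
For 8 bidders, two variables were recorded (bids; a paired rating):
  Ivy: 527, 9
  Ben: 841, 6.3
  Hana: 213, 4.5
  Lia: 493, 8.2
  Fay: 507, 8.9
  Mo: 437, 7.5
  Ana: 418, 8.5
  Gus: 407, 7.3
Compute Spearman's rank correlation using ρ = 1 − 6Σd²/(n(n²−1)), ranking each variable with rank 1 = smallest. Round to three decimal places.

0.429

Ranks of variable 1: 7, 8, 1, 5, 6, 4, 3, 2
Ranks of variable 2: 8, 2, 1, 5, 7, 4, 6, 3
d = r₁ − r₂: -1, 6, 0, 0, -1, 0, -3, -1
d²: 1, 36, 0, 0, 1, 0, 9, 1; Σd² = 48
ρ = 1 − 6·48/(8·63) = 1 − 288/504 = 0.429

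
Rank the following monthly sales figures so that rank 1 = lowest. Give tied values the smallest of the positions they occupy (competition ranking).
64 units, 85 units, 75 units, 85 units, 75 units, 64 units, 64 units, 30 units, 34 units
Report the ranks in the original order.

3, 8, 6, 8, 6, 3, 3, 1, 2

Sorted (ascending): 30, 34, 64, 64, 64, 75, 75, 85, 85
The 3 values of 64 occupy positions 3–5 → each gets rank 3.
The 2 values of 75 occupy positions 6–7 → each gets rank 6.
The 2 values of 85 occupy positions 8–9 → each gets rank 8.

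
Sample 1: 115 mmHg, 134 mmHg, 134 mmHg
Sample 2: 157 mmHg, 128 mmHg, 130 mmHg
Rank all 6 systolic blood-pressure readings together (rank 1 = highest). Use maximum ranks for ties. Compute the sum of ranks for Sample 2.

Sorted (descending): 157, 134, 134, 130, 128, 115
The 2 values of 134 occupy positions 2–3 → each gets rank 3.
Sample 2 values → pooled ranks: 157→1, 128→5, 130→4
Rank sum = 1 + 5 + 4 = 10

10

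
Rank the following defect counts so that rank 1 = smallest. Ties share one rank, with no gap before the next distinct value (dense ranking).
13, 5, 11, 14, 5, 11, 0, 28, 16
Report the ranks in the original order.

Sorted (ascending): 0, 5, 5, 11, 11, 13, 14, 16, 28
The 2 values of 5 share dense rank 2.
The 2 values of 11 share dense rank 3.
Remaining distinct values take the next consecutive integers.

4, 2, 3, 5, 2, 3, 1, 7, 6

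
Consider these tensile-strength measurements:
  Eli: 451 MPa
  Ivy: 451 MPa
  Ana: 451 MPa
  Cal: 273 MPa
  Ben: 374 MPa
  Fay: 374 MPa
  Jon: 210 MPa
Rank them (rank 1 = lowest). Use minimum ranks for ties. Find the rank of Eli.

5

Sorted (ascending): 210, 273, 374, 374, 451, 451, 451
The 2 values of 374 occupy positions 3–4 → each gets rank 3.
The 3 values of 451 occupy positions 5–7 → each gets rank 5.
Eli has value 451 MPa → rank 5.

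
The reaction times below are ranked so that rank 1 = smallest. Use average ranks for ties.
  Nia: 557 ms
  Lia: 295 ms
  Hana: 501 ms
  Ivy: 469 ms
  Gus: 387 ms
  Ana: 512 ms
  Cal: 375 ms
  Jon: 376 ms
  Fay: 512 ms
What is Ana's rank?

7.5

Sorted (ascending): 295, 375, 376, 387, 469, 501, 512, 512, 557
The 2 values of 512 occupy positions 7–8 → average rank (7+8)/2 = 7.5.
Ana has value 512 ms → rank 7.5.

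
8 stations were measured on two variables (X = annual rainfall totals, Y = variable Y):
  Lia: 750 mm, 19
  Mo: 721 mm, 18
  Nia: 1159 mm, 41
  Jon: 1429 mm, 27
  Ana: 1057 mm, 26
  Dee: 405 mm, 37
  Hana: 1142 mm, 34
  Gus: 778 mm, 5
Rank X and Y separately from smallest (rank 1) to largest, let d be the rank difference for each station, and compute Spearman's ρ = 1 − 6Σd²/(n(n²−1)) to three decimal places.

0.333

Ranks of variable 1: 3, 2, 7, 8, 5, 1, 6, 4
Ranks of variable 2: 3, 2, 8, 5, 4, 7, 6, 1
d = r₁ − r₂: 0, 0, -1, 3, 1, -6, 0, 3
d²: 0, 0, 1, 9, 1, 36, 0, 9; Σd² = 56
ρ = 1 − 6·56/(8·63) = 1 − 336/504 = 0.333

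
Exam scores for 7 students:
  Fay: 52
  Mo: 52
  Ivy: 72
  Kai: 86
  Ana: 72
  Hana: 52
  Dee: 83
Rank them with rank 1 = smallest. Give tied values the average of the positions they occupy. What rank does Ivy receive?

Sorted (ascending): 52, 52, 52, 72, 72, 83, 86
The 3 values of 52 occupy positions 1–3 → average rank 2.
The 2 values of 72 occupy positions 4–5 → average rank (4+5)/2 = 4.5.
Ivy has value 72 → rank 4.5.

4.5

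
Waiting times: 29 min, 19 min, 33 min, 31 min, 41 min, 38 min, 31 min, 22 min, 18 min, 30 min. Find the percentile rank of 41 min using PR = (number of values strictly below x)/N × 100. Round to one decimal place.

90.0

N = 10.
Strictly below 41: 9. Equal to 41: 1.
PR = 9/10 × 100 = 90.0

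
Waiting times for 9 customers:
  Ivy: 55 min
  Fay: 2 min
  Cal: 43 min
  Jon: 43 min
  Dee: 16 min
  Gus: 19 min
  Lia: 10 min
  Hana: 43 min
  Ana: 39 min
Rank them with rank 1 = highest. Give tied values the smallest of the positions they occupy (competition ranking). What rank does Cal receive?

Sorted (descending): 55, 43, 43, 43, 39, 19, 16, 10, 2
The 3 values of 43 occupy positions 2–4 → each gets rank 2.
Cal has value 43 min → rank 2.

2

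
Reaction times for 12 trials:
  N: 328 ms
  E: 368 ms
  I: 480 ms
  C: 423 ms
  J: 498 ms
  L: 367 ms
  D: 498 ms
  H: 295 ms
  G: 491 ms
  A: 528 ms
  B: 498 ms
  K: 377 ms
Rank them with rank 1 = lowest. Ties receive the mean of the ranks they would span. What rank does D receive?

Sorted (ascending): 295, 328, 367, 368, 377, 423, 480, 491, 498, 498, 498, 528
The 3 values of 498 occupy positions 9–11 → average rank 10.
D has value 498 ms → rank 10.

10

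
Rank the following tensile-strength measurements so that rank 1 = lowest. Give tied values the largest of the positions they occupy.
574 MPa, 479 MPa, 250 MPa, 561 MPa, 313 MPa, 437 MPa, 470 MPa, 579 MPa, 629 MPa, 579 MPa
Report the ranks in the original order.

Sorted (ascending): 250, 313, 437, 470, 479, 561, 574, 579, 579, 629
The 2 values of 579 occupy positions 8–9 → each gets rank 9.

7, 5, 1, 6, 2, 3, 4, 9, 10, 9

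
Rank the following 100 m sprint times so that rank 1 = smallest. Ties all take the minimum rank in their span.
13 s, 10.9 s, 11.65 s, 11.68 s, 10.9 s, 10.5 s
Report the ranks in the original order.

Sorted (ascending): 10.5, 10.9, 10.9, 11.65, 11.68, 13
The 2 values of 10.9 occupy positions 2–3 → each gets rank 2.

6, 2, 4, 5, 2, 1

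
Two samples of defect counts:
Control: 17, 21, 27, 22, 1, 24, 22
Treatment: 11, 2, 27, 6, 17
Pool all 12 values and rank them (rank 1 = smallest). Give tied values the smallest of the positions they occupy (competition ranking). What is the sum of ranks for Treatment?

Sorted (ascending): 1, 2, 6, 11, 17, 17, 21, 22, 22, 24, 27, 27
The 2 values of 17 occupy positions 5–6 → each gets rank 5.
The 2 values of 22 occupy positions 8–9 → each gets rank 8.
The 2 values of 27 occupy positions 11–12 → each gets rank 11.
Treatment values → pooled ranks: 11→4, 2→2, 27→11, 6→3, 17→5
Rank sum = 4 + 2 + 11 + 3 + 5 = 25

25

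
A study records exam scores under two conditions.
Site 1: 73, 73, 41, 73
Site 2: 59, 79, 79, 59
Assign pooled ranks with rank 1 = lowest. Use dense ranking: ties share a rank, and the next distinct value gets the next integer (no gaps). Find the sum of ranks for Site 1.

10

Sorted (ascending): 41, 59, 59, 73, 73, 73, 79, 79
The 2 values of 59 share dense rank 2.
The 3 values of 73 share dense rank 3.
The 2 values of 79 share dense rank 4.
Remaining distinct values take the next consecutive integers.
Site 1 values → pooled ranks: 73→3, 73→3, 41→1, 73→3
Rank sum = 3 + 3 + 1 + 3 = 10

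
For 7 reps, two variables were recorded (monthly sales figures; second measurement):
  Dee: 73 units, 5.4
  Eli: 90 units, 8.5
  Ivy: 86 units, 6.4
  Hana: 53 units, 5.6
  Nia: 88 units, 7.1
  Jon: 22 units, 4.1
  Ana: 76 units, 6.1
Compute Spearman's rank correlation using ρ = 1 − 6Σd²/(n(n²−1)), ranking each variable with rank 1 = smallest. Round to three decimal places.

0.964

Ranks of variable 1: 3, 7, 5, 2, 6, 1, 4
Ranks of variable 2: 2, 7, 5, 3, 6, 1, 4
d = r₁ − r₂: 1, 0, 0, -1, 0, 0, 0
d²: 1, 0, 0, 1, 0, 0, 0; Σd² = 2
ρ = 1 − 6·2/(7·48) = 1 − 12/336 = 0.964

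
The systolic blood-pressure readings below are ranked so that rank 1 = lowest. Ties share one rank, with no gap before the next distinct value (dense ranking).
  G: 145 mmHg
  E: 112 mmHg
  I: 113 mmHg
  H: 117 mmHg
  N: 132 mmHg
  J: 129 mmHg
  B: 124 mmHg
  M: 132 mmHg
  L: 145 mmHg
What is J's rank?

5

Sorted (ascending): 112, 113, 117, 124, 129, 132, 132, 145, 145
The 2 values of 132 share dense rank 6.
The 2 values of 145 share dense rank 7.
Remaining distinct values take the next consecutive integers.
J has value 129 mmHg → rank 5.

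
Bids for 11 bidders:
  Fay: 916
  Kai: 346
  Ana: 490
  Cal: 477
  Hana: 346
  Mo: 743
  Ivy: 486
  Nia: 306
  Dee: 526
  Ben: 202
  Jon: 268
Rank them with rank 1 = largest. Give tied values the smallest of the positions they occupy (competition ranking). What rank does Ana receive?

4

Sorted (descending): 916, 743, 526, 490, 486, 477, 346, 346, 306, 268, 202
The 2 values of 346 occupy positions 7–8 → each gets rank 7.
Ana has value 490 → rank 4.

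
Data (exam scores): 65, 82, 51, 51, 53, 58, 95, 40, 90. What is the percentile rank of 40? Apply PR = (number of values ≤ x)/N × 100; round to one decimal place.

N = 9.
Strictly below 40: 0. Equal to 40: 1.
PR = 1/9 × 100 = 11.1

11.1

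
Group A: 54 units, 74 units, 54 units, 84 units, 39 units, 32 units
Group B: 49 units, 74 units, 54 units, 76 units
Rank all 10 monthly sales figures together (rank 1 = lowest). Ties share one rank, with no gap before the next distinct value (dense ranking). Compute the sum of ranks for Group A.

23

Sorted (ascending): 32, 39, 49, 54, 54, 54, 74, 74, 76, 84
The 3 values of 54 share dense rank 4.
The 2 values of 74 share dense rank 5.
Remaining distinct values take the next consecutive integers.
Group A values → pooled ranks: 54→4, 74→5, 54→4, 84→7, 39→2, 32→1
Rank sum = 4 + 5 + 4 + 7 + 2 + 1 = 23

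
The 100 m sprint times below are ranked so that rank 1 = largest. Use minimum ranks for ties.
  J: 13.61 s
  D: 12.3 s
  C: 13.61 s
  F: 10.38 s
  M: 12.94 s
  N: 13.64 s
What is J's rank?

Sorted (descending): 13.64, 13.61, 13.61, 12.94, 12.3, 10.38
The 2 values of 13.61 occupy positions 2–3 → each gets rank 2.
J has value 13.61 s → rank 2.

2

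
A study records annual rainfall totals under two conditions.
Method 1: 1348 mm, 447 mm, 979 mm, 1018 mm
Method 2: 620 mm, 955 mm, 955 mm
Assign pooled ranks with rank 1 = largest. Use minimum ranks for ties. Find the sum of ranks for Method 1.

13

Sorted (descending): 1348, 1018, 979, 955, 955, 620, 447
The 2 values of 955 occupy positions 4–5 → each gets rank 4.
Method 1 values → pooled ranks: 1348→1, 447→7, 979→3, 1018→2
Rank sum = 1 + 7 + 3 + 2 = 13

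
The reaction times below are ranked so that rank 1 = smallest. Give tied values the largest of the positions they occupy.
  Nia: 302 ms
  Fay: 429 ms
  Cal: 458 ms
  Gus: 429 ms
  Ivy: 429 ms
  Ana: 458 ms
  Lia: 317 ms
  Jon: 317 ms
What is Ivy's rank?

Sorted (ascending): 302, 317, 317, 429, 429, 429, 458, 458
The 2 values of 317 occupy positions 2–3 → each gets rank 3.
The 3 values of 429 occupy positions 4–6 → each gets rank 6.
The 2 values of 458 occupy positions 7–8 → each gets rank 8.
Ivy has value 429 ms → rank 6.

6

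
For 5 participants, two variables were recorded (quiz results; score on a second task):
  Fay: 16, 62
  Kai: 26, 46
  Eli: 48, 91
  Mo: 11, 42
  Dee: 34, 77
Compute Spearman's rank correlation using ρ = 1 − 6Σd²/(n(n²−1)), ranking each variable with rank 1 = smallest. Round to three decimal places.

0.900

Ranks of variable 1: 2, 3, 5, 1, 4
Ranks of variable 2: 3, 2, 5, 1, 4
d = r₁ − r₂: -1, 1, 0, 0, 0
d²: 1, 1, 0, 0, 0; Σd² = 2
ρ = 1 − 6·2/(5·24) = 1 − 12/120 = 0.900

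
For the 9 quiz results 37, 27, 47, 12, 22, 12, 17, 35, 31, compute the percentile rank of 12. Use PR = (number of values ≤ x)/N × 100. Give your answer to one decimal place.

N = 9.
Strictly below 12: 0. Equal to 12: 2.
PR = 2/9 × 100 = 22.2

22.2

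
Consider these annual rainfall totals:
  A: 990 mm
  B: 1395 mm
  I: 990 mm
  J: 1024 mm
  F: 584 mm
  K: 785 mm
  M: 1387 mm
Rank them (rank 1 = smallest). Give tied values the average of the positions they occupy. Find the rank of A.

Sorted (ascending): 584, 785, 990, 990, 1024, 1387, 1395
The 2 values of 990 occupy positions 3–4 → average rank (3+4)/2 = 3.5.
A has value 990 mm → rank 3.5.

3.5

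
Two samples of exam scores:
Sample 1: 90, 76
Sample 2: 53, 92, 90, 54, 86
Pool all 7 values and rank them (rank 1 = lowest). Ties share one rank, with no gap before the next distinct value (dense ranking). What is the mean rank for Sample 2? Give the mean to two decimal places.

3.60

Sorted (ascending): 53, 54, 76, 86, 90, 90, 92
The 2 values of 90 share dense rank 5.
Remaining distinct values take the next consecutive integers.
Sample 2 values → pooled ranks: 53→1, 92→6, 90→5, 54→2, 86→4
Mean rank = (1 + 6 + 5 + 2 + 4) / 5 = 3.60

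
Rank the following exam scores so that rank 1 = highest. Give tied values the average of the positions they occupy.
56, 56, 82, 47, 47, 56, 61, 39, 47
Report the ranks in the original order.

Sorted (descending): 82, 61, 56, 56, 56, 47, 47, 47, 39
The 3 values of 56 occupy positions 3–5 → average rank 4.
The 3 values of 47 occupy positions 6–8 → average rank 7.

4, 4, 1, 7, 7, 4, 2, 9, 7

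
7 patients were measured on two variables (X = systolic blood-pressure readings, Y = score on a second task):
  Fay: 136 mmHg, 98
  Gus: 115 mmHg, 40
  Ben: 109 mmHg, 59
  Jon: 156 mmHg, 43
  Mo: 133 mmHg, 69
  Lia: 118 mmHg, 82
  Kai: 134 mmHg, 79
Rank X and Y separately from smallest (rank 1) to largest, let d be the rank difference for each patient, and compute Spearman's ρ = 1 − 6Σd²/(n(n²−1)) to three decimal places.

0.286

Ranks of variable 1: 6, 2, 1, 7, 4, 3, 5
Ranks of variable 2: 7, 1, 3, 2, 4, 6, 5
d = r₁ − r₂: -1, 1, -2, 5, 0, -3, 0
d²: 1, 1, 4, 25, 0, 9, 0; Σd² = 40
ρ = 1 − 6·40/(7·48) = 1 − 240/336 = 0.286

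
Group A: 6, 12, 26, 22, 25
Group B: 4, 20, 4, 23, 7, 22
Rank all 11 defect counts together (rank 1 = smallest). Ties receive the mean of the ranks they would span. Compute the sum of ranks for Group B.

Sorted (ascending): 4, 4, 6, 7, 12, 20, 22, 22, 23, 25, 26
The 2 values of 4 occupy positions 1–2 → average rank (1+2)/2 = 1.5.
The 2 values of 22 occupy positions 7–8 → average rank (7+8)/2 = 7.5.
Group B values → pooled ranks: 4→1.5, 20→6, 4→1.5, 23→9, 7→4, 22→7.5
Rank sum = 1.5 + 6 + 1.5 + 9 + 4 + 7.5 = 29.5

29.5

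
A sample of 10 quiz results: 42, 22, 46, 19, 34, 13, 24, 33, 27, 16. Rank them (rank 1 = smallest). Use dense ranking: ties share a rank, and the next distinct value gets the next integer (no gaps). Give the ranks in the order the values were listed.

Sorted (ascending): 13, 16, 19, 22, 24, 27, 33, 34, 42, 46
No ties — each value takes its position as its rank.

9, 4, 10, 3, 8, 1, 5, 7, 6, 2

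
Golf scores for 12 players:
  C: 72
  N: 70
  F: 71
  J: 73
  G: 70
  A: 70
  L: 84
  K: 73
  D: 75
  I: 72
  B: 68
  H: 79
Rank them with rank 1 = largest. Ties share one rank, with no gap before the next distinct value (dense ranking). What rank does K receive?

Sorted (descending): 84, 79, 75, 73, 73, 72, 72, 71, 70, 70, 70, 68
The 2 values of 73 share dense rank 4.
The 2 values of 72 share dense rank 5.
The 3 values of 70 share dense rank 7.
Remaining distinct values take the next consecutive integers.
K has value 73 → rank 4.

4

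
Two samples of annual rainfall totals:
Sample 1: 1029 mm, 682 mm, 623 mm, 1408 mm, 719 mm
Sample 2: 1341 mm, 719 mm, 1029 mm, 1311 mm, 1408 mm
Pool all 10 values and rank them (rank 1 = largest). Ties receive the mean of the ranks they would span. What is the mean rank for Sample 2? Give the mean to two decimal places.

4.30

Sorted (descending): 1408, 1408, 1341, 1311, 1029, 1029, 719, 719, 682, 623
The 2 values of 1408 occupy positions 1–2 → average rank (1+2)/2 = 1.5.
The 2 values of 1029 occupy positions 5–6 → average rank (5+6)/2 = 5.5.
The 2 values of 719 occupy positions 7–8 → average rank (7+8)/2 = 7.5.
Sample 2 values → pooled ranks: 1341→3, 719→7.5, 1029→5.5, 1311→4, 1408→1.5
Mean rank = (3 + 7.5 + 5.5 + 4 + 1.5) / 5 = 4.30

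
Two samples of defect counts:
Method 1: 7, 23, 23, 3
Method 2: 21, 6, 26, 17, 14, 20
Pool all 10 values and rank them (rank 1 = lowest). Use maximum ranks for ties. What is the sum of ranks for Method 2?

Sorted (ascending): 3, 6, 7, 14, 17, 20, 21, 23, 23, 26
The 2 values of 23 occupy positions 8–9 → each gets rank 9.
Method 2 values → pooled ranks: 21→7, 6→2, 26→10, 17→5, 14→4, 20→6
Rank sum = 7 + 2 + 10 + 5 + 4 + 6 = 34

34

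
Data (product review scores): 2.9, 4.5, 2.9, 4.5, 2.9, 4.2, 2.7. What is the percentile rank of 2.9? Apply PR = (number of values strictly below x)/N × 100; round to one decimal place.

14.3

N = 7.
Strictly below 2.9: 1. Equal to 2.9: 3.
PR = 1/7 × 100 = 14.3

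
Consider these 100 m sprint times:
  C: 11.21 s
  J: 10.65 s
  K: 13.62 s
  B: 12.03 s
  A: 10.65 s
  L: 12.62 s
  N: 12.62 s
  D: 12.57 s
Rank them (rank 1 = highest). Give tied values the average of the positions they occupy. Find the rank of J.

7.5

Sorted (descending): 13.62, 12.62, 12.62, 12.57, 12.03, 11.21, 10.65, 10.65
The 2 values of 12.62 occupy positions 2–3 → average rank (2+3)/2 = 2.5.
The 2 values of 10.65 occupy positions 7–8 → average rank (7+8)/2 = 7.5.
J has value 10.65 s → rank 7.5.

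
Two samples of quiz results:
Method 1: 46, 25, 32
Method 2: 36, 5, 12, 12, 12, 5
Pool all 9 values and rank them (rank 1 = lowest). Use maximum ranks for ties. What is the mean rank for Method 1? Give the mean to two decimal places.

7.33

Sorted (ascending): 5, 5, 12, 12, 12, 25, 32, 36, 46
The 2 values of 5 occupy positions 1–2 → each gets rank 2.
The 3 values of 12 occupy positions 3–5 → each gets rank 5.
Method 1 values → pooled ranks: 46→9, 25→6, 32→7
Mean rank = (9 + 6 + 7) / 3 = 7.33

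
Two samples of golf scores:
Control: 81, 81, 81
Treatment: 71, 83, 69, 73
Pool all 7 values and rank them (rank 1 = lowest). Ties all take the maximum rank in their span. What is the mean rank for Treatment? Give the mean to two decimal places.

Sorted (ascending): 69, 71, 73, 81, 81, 81, 83
The 3 values of 81 occupy positions 4–6 → each gets rank 6.
Treatment values → pooled ranks: 71→2, 83→7, 69→1, 73→3
Mean rank = (2 + 7 + 1 + 3) / 4 = 3.25

3.25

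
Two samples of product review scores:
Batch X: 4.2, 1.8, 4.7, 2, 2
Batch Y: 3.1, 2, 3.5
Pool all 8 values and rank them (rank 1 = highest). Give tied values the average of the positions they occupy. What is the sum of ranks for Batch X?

23

Sorted (descending): 4.7, 4.2, 3.5, 3.1, 2, 2, 2, 1.8
The 3 values of 2 occupy positions 5–7 → average rank 6.
Batch X values → pooled ranks: 4.2→2, 1.8→8, 4.7→1, 2→6, 2→6
Rank sum = 2 + 8 + 1 + 6 + 6 = 23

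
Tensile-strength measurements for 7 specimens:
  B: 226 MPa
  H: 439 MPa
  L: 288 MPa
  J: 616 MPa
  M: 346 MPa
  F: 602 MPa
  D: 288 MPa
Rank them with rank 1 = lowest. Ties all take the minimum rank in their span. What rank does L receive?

2

Sorted (ascending): 226, 288, 288, 346, 439, 602, 616
The 2 values of 288 occupy positions 2–3 → each gets rank 2.
L has value 288 MPa → rank 2.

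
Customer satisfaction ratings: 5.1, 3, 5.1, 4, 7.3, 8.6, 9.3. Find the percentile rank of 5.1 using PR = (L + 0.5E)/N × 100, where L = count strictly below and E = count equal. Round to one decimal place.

N = 7.
Strictly below 5.1: 2. Equal to 5.1: 2.
PR = (2 + 0.5·2)/7 × 100 = 42.9

42.9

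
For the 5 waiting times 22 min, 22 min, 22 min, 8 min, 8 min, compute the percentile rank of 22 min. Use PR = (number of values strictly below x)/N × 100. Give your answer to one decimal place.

N = 5.
Strictly below 22: 2. Equal to 22: 3.
PR = 2/5 × 100 = 40.0

40.0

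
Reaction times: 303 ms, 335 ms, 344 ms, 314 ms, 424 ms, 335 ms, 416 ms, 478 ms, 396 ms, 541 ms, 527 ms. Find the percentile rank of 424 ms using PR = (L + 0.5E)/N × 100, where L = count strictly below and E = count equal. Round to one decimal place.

N = 11.
Strictly below 424: 7. Equal to 424: 1.
PR = (7 + 0.5·1)/11 × 100 = 68.2

68.2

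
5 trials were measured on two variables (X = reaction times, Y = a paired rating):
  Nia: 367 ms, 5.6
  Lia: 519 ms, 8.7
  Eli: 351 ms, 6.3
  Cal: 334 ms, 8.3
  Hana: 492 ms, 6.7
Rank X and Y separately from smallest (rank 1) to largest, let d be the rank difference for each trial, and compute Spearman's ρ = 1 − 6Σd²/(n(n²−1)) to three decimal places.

Ranks of variable 1: 3, 5, 2, 1, 4
Ranks of variable 2: 1, 5, 2, 4, 3
d = r₁ − r₂: 2, 0, 0, -3, 1
d²: 4, 0, 0, 9, 1; Σd² = 14
ρ = 1 − 6·14/(5·24) = 1 − 84/120 = 0.300

0.300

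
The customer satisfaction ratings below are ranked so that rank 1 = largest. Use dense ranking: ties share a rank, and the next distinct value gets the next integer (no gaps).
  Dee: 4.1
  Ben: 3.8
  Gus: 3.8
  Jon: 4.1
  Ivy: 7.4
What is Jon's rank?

2

Sorted (descending): 7.4, 4.1, 4.1, 3.8, 3.8
The 2 values of 4.1 share dense rank 2.
The 2 values of 3.8 share dense rank 3.
Remaining distinct values take the next consecutive integers.
Jon has value 4.1 → rank 2.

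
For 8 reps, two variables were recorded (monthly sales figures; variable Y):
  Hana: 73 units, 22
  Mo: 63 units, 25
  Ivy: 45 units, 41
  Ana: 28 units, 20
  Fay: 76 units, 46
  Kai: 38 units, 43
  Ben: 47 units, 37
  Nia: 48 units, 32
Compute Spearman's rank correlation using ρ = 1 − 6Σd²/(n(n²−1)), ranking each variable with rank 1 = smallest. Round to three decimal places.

Ranks of variable 1: 7, 6, 3, 1, 8, 2, 4, 5
Ranks of variable 2: 2, 3, 6, 1, 8, 7, 5, 4
d = r₁ − r₂: 5, 3, -3, 0, 0, -5, -1, 1
d²: 25, 9, 9, 0, 0, 25, 1, 1; Σd² = 70
ρ = 1 − 6·70/(8·63) = 1 − 420/504 = 0.167

0.167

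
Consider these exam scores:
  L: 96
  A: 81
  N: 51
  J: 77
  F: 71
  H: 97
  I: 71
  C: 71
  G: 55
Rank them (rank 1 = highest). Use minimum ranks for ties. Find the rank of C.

Sorted (descending): 97, 96, 81, 77, 71, 71, 71, 55, 51
The 3 values of 71 occupy positions 5–7 → each gets rank 5.
C has value 71 → rank 5.

5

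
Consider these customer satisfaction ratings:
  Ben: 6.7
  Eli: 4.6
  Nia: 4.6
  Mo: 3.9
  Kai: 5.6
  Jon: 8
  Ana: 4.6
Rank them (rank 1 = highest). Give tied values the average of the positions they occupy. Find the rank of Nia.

5

Sorted (descending): 8, 6.7, 5.6, 4.6, 4.6, 4.6, 3.9
The 3 values of 4.6 occupy positions 4–6 → average rank 5.
Nia has value 4.6 → rank 5.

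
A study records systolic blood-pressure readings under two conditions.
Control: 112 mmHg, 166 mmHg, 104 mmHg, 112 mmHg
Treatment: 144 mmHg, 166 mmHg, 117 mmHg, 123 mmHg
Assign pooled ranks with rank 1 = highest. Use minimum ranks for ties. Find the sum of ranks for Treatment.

Sorted (descending): 166, 166, 144, 123, 117, 112, 112, 104
The 2 values of 166 occupy positions 1–2 → each gets rank 1.
The 2 values of 112 occupy positions 6–7 → each gets rank 6.
Treatment values → pooled ranks: 144→3, 166→1, 117→5, 123→4
Rank sum = 3 + 1 + 5 + 4 = 13

13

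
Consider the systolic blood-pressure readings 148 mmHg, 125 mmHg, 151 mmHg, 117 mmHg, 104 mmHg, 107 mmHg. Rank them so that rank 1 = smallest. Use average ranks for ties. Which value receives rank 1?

104

Sorted (ascending): 104, 107, 117, 125, 148, 151
No ties — each value takes its position as its rank.
Rank 1 → value 104.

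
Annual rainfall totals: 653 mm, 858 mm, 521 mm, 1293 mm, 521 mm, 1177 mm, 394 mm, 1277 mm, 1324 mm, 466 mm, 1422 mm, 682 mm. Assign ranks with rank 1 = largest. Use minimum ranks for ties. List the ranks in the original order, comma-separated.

Sorted (descending): 1422, 1324, 1293, 1277, 1177, 858, 682, 653, 521, 521, 466, 394
The 2 values of 521 occupy positions 9–10 → each gets rank 9.

8, 6, 9, 3, 9, 5, 12, 4, 2, 11, 1, 7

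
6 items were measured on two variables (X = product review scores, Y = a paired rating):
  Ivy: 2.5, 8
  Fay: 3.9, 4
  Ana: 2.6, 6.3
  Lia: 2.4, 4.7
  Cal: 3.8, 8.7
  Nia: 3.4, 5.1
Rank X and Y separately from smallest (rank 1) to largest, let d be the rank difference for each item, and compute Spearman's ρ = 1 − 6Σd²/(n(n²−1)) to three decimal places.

-0.086

Ranks of variable 1: 2, 6, 3, 1, 5, 4
Ranks of variable 2: 5, 1, 4, 2, 6, 3
d = r₁ − r₂: -3, 5, -1, -1, -1, 1
d²: 9, 25, 1, 1, 1, 1; Σd² = 38
ρ = 1 − 6·38/(6·35) = 1 − 228/210 = -0.086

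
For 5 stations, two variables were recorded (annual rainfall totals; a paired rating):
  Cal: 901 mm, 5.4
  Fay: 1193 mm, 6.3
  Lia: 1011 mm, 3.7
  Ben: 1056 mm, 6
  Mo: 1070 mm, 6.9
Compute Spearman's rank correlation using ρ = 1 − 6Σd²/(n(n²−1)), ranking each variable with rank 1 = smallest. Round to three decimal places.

Ranks of variable 1: 1, 5, 2, 3, 4
Ranks of variable 2: 2, 4, 1, 3, 5
d = r₁ − r₂: -1, 1, 1, 0, -1
d²: 1, 1, 1, 0, 1; Σd² = 4
ρ = 1 − 6·4/(5·24) = 1 − 24/120 = 0.800

0.800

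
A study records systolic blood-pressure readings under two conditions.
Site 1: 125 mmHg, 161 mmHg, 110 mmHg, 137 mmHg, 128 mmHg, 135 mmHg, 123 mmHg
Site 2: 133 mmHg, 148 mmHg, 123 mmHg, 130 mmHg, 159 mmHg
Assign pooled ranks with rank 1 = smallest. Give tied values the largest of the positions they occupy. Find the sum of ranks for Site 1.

42

Sorted (ascending): 110, 123, 123, 125, 128, 130, 133, 135, 137, 148, 159, 161
The 2 values of 123 occupy positions 2–3 → each gets rank 3.
Site 1 values → pooled ranks: 125→4, 161→12, 110→1, 137→9, 128→5, 135→8, 123→3
Rank sum = 4 + 12 + 1 + 9 + 5 + 8 + 3 = 42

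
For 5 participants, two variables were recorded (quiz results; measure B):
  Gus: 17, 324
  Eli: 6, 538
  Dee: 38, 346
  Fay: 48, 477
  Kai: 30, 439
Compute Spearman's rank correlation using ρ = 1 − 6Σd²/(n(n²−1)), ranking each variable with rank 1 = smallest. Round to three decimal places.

-0.100

Ranks of variable 1: 2, 1, 4, 5, 3
Ranks of variable 2: 1, 5, 2, 4, 3
d = r₁ − r₂: 1, -4, 2, 1, 0
d²: 1, 16, 4, 1, 0; Σd² = 22
ρ = 1 − 6·22/(5·24) = 1 − 132/120 = -0.100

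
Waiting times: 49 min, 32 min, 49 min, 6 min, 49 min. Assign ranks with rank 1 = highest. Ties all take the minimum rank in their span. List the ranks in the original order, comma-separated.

Sorted (descending): 49, 49, 49, 32, 6
The 3 values of 49 occupy positions 1–3 → each gets rank 1.

1, 4, 1, 5, 1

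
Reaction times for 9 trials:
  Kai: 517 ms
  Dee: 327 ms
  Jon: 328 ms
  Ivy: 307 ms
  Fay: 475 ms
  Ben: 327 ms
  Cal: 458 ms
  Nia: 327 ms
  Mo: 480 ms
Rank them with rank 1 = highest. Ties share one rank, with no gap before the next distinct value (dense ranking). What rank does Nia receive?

6

Sorted (descending): 517, 480, 475, 458, 328, 327, 327, 327, 307
The 3 values of 327 share dense rank 6.
Remaining distinct values take the next consecutive integers.
Nia has value 327 ms → rank 6.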